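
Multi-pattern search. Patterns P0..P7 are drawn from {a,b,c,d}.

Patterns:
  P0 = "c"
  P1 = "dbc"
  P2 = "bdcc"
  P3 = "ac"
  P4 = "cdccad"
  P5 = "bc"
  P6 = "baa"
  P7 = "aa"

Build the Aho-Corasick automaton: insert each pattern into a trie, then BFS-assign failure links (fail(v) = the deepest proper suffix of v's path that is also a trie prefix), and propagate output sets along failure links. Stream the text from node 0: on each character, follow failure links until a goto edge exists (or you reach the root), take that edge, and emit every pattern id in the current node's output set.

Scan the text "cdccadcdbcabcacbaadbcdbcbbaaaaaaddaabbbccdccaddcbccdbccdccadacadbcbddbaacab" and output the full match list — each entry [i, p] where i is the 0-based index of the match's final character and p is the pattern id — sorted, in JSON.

Build automaton:
Trie nodes:
  0='ε' goto a→9 b→5 c→1 d→2
  1='c' goto d→11  [P0 ends]
  2='d' goto b→3
  3='db' goto c→4
  4='dbc' goto ·  [P1 ends]
  5='b' goto a→17 c→16 d→6
  6='bd' goto c→7
  7='bdc' goto c→8
  8='bdcc' goto ·  [P2 ends]
  9='a' goto a→19 c→10
  10='ac' goto ·  [P3 ends]
  11='cd' goto c→12
  12='cdc' goto c→13
  13='cdcc' goto a→14
  14='cdcca' goto d→15
  15='cdccad' goto ·  [P4 ends]
  16='bc' goto ·  [P5 ends]
  17='ba' goto a→18
  18='baa' goto ·  [P6 ends]
  19='aa' goto ·  [P7 ends]

Failure links (BFS by depth):
  fail(1) 'c': from fail(0)=0 chase 'c': 0 ⇒ 0;  out={0}∪out(0)={0}
  fail(2) 'd': from fail(0)=0 chase 'd': 0 ⇒ 0;  out=∅∪out(0)=∅
  fail(5) 'b': from fail(0)=0 chase 'b': 0 ⇒ 0;  out=∅∪out(0)=∅
  fail(9) 'a': from fail(0)=0 chase 'a': 0 ⇒ 0;  out=∅∪out(0)=∅
  fail(3) 'db': from fail(2)=0 chase 'b': 0 ⇒ 5;  out=∅∪out(5)=∅
  fail(6) 'bd': from fail(5)=0 chase 'd': 0 ⇒ 2;  out=∅∪out(2)=∅
  fail(10) 'ac': from fail(9)=0 chase 'c': 0 ⇒ 1;  out={3}∪out(1)={0,3}
  fail(11) 'cd': from fail(1)=0 chase 'd': 0 ⇒ 2;  out=∅∪out(2)=∅
  fail(16) 'bc': from fail(5)=0 chase 'c': 0 ⇒ 1;  out={5}∪out(1)={0,5}
  fail(17) 'ba': from fail(5)=0 chase 'a': 0 ⇒ 9;  out=∅∪out(9)=∅
  fail(19) 'aa': from fail(9)=0 chase 'a': 0 ⇒ 9;  out={7}∪out(9)={7}
  fail(4) 'dbc': from fail(3)=5 chase 'c': 5 ⇒ 16;  out={1}∪out(16)={0,1,5}
  fail(7) 'bdc': from fail(6)=2 chase 'c': 2→0 ⇒ 1;  out=∅∪out(1)={0}
  fail(12) 'cdc': from fail(11)=2 chase 'c': 2→0 ⇒ 1;  out=∅∪out(1)={0}
  fail(18) 'baa': from fail(17)=9 chase 'a': 9 ⇒ 19;  out={6}∪out(19)={6,7}
  fail(8) 'bdcc': from fail(7)=1 chase 'c': 1→0 ⇒ 1;  out={2}∪out(1)={0,2}
  fail(13) 'cdcc': from fail(12)=1 chase 'c': 1→0 ⇒ 1;  out=∅∪out(1)={0}
  fail(14) 'cdcca': from fail(13)=1 chase 'a': 1→0 ⇒ 9;  out=∅∪out(9)=∅
  fail(15) 'cdccad': from fail(14)=9 chase 'd': 9→0 ⇒ 2;  out={4}∪out(2)={4}

Text stream:
[0] read 'c'  n0⇒n1  emit P0@[0:0]
[1] read 'd'  n1⇒n11
[2] read 'c'  n11⇒n12  emit P0@[2:2]
[3] read 'c'  n12⇒n13  emit P0@[3:3]
[4] read 'a'  n13⇒n14
[5] read 'd'  n14⇒n15  emit P4@[0:5]
[6] read 'c'  n15⇒n1 (via fail)  emit P0@[6:6]
[7] read 'd'  n1⇒n11
[8] read 'b'  n11⇒n3 (via fail)
[9] read 'c'  n3⇒n4  emit P0@[9:9],P1@[7:9],P5@[8:9]
[10] read 'a'  n4⇒n9 (via fail)
[11] read 'b'  n9⇒n5 (via fail)
[12] read 'c'  n5⇒n16  emit P0@[12:12],P5@[11:12]
[13] read 'a'  n16⇒n9 (via fail)
[14] read 'c'  n9⇒n10  emit P0@[14:14],P3@[13:14]
[15] read 'b'  n10⇒n5 (via fail)
[16] read 'a'  n5⇒n17
[17] read 'a'  n17⇒n18  emit P6@[15:17],P7@[16:17]
[18] read 'd'  n18⇒n2 (via fail)
[19] read 'b'  n2⇒n3
[20] read 'c'  n3⇒n4  emit P0@[20:20],P1@[18:20],P5@[19:20]
[21] read 'd'  n4⇒n11 (via fail)
[22] read 'b'  n11⇒n3 (via fail)
[23] read 'c'  n3⇒n4  emit P0@[23:23],P1@[21:23],P5@[22:23]
[24] read 'b'  n4⇒n5 (via fail)
[25] read 'b'  n5⇒n5 (via fail)
[26] read 'a'  n5⇒n17
[27] read 'a'  n17⇒n18  emit P6@[25:27],P7@[26:27]
[28] read 'a'  n18⇒n19 (via fail)  emit P7@[27:28]
[29] read 'a'  n19⇒n19 (via fail)  emit P7@[28:29]
[30] read 'a'  n19⇒n19 (via fail)  emit P7@[29:30]
[31] read 'a'  n19⇒n19 (via fail)  emit P7@[30:31]
[32] read 'd'  n19⇒n2 (via fail)
[33] read 'd'  n2⇒n2 (via fail)
[34] read 'a'  n2⇒n9 (via fail)
[35] read 'a'  n9⇒n19  emit P7@[34:35]
[36] read 'b'  n19⇒n5 (via fail)
[37] read 'b'  n5⇒n5 (via fail)
[38] read 'b'  n5⇒n5 (via fail)
[39] read 'c'  n5⇒n16  emit P0@[39:39],P5@[38:39]
[40] read 'c'  n16⇒n1 (via fail)  emit P0@[40:40]
[41] read 'd'  n1⇒n11
[42] read 'c'  n11⇒n12  emit P0@[42:42]
[43] read 'c'  n12⇒n13  emit P0@[43:43]
[44] read 'a'  n13⇒n14
[45] read 'd'  n14⇒n15  emit P4@[40:45]
[46] read 'd'  n15⇒n2 (via fail)
[47] read 'c'  n2⇒n1 (via fail)  emit P0@[47:47]
[48] read 'b'  n1⇒n5 (via fail)
[49] read 'c'  n5⇒n16  emit P0@[49:49],P5@[48:49]
[50] read 'c'  n16⇒n1 (via fail)  emit P0@[50:50]
[51] read 'd'  n1⇒n11
[52] read 'b'  n11⇒n3 (via fail)
[53] read 'c'  n3⇒n4  emit P0@[53:53],P1@[51:53],P5@[52:53]
[54] read 'c'  n4⇒n1 (via fail)  emit P0@[54:54]
[55] read 'd'  n1⇒n11
[56] read 'c'  n11⇒n12  emit P0@[56:56]
[57] read 'c'  n12⇒n13  emit P0@[57:57]
[58] read 'a'  n13⇒n14
[59] read 'd'  n14⇒n15  emit P4@[54:59]
[60] read 'a'  n15⇒n9 (via fail)
[61] read 'c'  n9⇒n10  emit P0@[61:61],P3@[60:61]
[62] read 'a'  n10⇒n9 (via fail)
[63] read 'd'  n9⇒n2 (via fail)
[64] read 'b'  n2⇒n3
[65] read 'c'  n3⇒n4  emit P0@[65:65],P1@[63:65],P5@[64:65]
[66] read 'b'  n4⇒n5 (via fail)
[67] read 'd'  n5⇒n6
[68] read 'd'  n6⇒n2 (via fail)
[69] read 'b'  n2⇒n3
[70] read 'a'  n3⇒n17 (via fail)
[71] read 'a'  n17⇒n18  emit P6@[69:71],P7@[70:71]
[72] read 'c'  n18⇒n10 (via fail)  emit P0@[72:72],P3@[71:72]
[73] read 'a'  n10⇒n9 (via fail)
[74] read 'b'  n9⇒n5 (via fail)

Matches: [[0,0],[2,0],[3,0],[5,4],[6,0],[9,0],[9,1],[9,5],[12,0],[12,5],[14,0],[14,3],[17,6],[17,7],[20,0],[20,1],[20,5],[23,0],[23,1],[23,5],[27,6],[27,7],[28,7],[29,7],[30,7],[31,7],[35,7],[39,0],[39,5],[40,0],[42,0],[43,0],[45,4],[47,0],[49,0],[49,5],[50,0],[53,0],[53,1],[53,5],[54,0],[56,0],[57,0],[59,4],[61,0],[61,3],[65,0],[65,1],[65,5],[71,6],[71,7],[72,0],[72,3]]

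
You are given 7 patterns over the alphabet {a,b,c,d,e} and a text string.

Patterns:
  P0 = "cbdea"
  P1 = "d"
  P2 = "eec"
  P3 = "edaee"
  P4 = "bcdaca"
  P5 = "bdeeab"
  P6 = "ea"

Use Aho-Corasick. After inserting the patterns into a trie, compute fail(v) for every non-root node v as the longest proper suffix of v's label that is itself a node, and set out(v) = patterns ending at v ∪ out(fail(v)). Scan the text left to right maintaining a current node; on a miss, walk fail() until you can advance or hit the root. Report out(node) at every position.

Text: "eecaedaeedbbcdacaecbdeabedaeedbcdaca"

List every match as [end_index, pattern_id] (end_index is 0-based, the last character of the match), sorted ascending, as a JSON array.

Build automaton:
Trie (insert patterns):
  0='ε' goto b→14 c→1 d→6 e→7
  1='c' goto b→2
  2='cb' goto d→3
  3='cbd' goto e→4
  4='cbde' goto a→5
  5='cbdea' goto ·  [P0 ends]
  6='d' goto ·  [P1 ends]
  7='e' goto a→25 d→10 e→8
  8='ee' goto c→9
  9='eec' goto ·  [P2 ends]
  10='ed' goto a→11
  11='eda' goto e→12
  12='edae' goto e→13
  13='edaee' goto ·  [P3 ends]
  14='b' goto c→15 d→20
  15='bc' goto d→16
  16='bcd' goto a→17
  17='bcda' goto c→18
  18='bcdac' goto a→19
  19='bcdaca' goto ·  [P4 ends]
  20='bd' goto e→21
  21='bde' goto e→22
  22='bdee' goto a→23
  23='bdeea' goto b→24
  24='bdeeab' goto ·  [P5 ends]
  25='ea' goto ·  [P6 ends]

Failure links (BFS by depth):
  n1('c'): parent n0 fail=0; on 'c' 0 → fail=0;  out ∅∪∅=∅
  n6('d'): parent n0 fail=0; on 'd' 0 → fail=0;  out {1}∪∅={1}
  n7('e'): parent n0 fail=0; on 'e' 0 → fail=0;  out ∅∪∅=∅
  n14('b'): parent n0 fail=0; on 'b' 0 → fail=0;  out ∅∪∅=∅
  n2('cb'): parent n1 fail=0; on 'b' 0 → fail=14;  out ∅∪∅=∅
  n8('ee'): parent n7 fail=0; on 'e' 0 → fail=7;  out ∅∪∅=∅
  n10('ed'): parent n7 fail=0; on 'd' 0 → fail=6;  out ∅∪{1}={1}
  n15('bc'): parent n14 fail=0; on 'c' 0 → fail=1;  out ∅∪∅=∅
  n20('bd'): parent n14 fail=0; on 'd' 0 → fail=6;  out ∅∪{1}={1}
  n25('ea'): parent n7 fail=0; on 'a' 0 → fail=0;  out {6}∪∅={6}
  n3('cbd'): parent n2 fail=14; on 'd' 14 → fail=20;  out ∅∪{1}={1}
  n9('eec'): parent n8 fail=7; on 'c' 7→0 → fail=1;  out {2}∪∅={2}
  n11('eda'): parent n10 fail=6; on 'a' 6→0 → fail=0;  out ∅∪∅=∅
  n16('bcd'): parent n15 fail=1; on 'd' 1→0 → fail=6;  out ∅∪{1}={1}
  n21('bde'): parent n20 fail=6; on 'e' 6→0 → fail=7;  out ∅∪∅=∅
  n4('cbde'): parent n3 fail=20; on 'e' 20 → fail=21;  out ∅∪∅=∅
  n12('edae'): parent n11 fail=0; on 'e' 0 → fail=7;  out ∅∪∅=∅
  n17('bcda'): parent n16 fail=6; on 'a' 6→0 → fail=0;  out ∅∪∅=∅
  n22('bdee'): parent n21 fail=7; on 'e' 7 → fail=8;  out ∅∪∅=∅
  n5('cbdea'): parent n4 fail=21; on 'a' 21→7 → fail=25;  out {0}∪{6}={0,6}
  n13('edaee'): parent n12 fail=7; on 'e' 7 → fail=8;  out {3}∪∅={3}
  n18('bcdac'): parent n17 fail=0; on 'c' 0 → fail=1;  out ∅∪∅=∅
  n23('bdeea'): parent n22 fail=8; on 'a' 8→7 → fail=25;  out ∅∪{6}={6}
  n19('bcdaca'): parent n18 fail=1; on 'a' 1→0 → fail=0;  out {4}∪∅={4}
  n24('bdeeab'): parent n23 fail=25; on 'b' 25→0 → fail=14;  out {5}∪∅={5}

Text stream:
i=0 'e': node 0→7
i=1 'e': node 7→8
i=2 'c': node 8→9  ** P2@[0:2]
i=3 'a': node 9→0 (via fail)
i=4 'e': node 0→7
i=5 'd': node 7→10  ** P1@[5:5]
i=6 'a': node 10→11
i=7 'e': node 11→12
i=8 'e': node 12→13  ** P3@[4:8]
i=9 'd': node 13→10 (via fail)  ** P1@[9:9]
i=10 'b': node 10→14 (via fail)
i=11 'b': node 14→14 (via fail)
i=12 'c': node 14→15
i=13 'd': node 15→16  ** P1@[13:13]
i=14 'a': node 16→17
i=15 'c': node 17→18
i=16 'a': node 18→19  ** P4@[11:16]
i=17 'e': node 19→7 (via fail)
i=18 'c': node 7→1 (via fail)
i=19 'b': node 1→2
i=20 'd': node 2→3  ** P1@[20:20]
i=21 'e': node 3→4
i=22 'a': node 4→5  ** P0@[18:22],P6@[21:22]
i=23 'b': node 5→14 (via fail)
i=24 'e': node 14→7 (via fail)
i=25 'd': node 7→10  ** P1@[25:25]
i=26 'a': node 10→11
i=27 'e': node 11→12
i=28 'e': node 12→13  ** P3@[24:28]
i=29 'd': node 13→10 (via fail)  ** P1@[29:29]
i=30 'b': node 10→14 (via fail)
i=31 'c': node 14→15
i=32 'd': node 15→16  ** P1@[32:32]
i=33 'a': node 16→17
i=34 'c': node 17→18
i=35 'a': node 18→19  ** P4@[30:35]

All matches (sorted): [[2,2],[5,1],[8,3],[9,1],[13,1],[16,4],[20,1],[22,0],[22,6],[25,1],[28,3],[29,1],[32,1],[35,4]]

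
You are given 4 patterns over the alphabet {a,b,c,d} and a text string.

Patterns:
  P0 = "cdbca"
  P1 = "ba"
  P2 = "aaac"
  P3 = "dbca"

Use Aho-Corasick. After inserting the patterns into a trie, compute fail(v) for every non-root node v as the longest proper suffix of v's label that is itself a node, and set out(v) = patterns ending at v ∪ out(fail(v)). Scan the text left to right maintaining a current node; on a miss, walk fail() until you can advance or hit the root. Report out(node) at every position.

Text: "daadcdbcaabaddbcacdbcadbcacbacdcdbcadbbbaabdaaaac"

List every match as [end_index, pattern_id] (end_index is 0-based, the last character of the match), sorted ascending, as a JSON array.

Build:
Trie (insert patterns):
  0='ε' goto a→8 b→6 c→1 d→12
  1='c' goto d→2
  2='cd' goto b→3
  3='cdb' goto c→4
  4='cdbc' goto a→5
  5='cdbca' goto ·  ←P0
  6='b' goto a→7
  7='ba' goto ·  ←P1
  8='a' goto a→9
  9='aa' goto a→10
  10='aaa' goto c→11
  11='aaac' goto ·  ←P2
  12='d' goto b→13
  13='db' goto c→14
  14='dbc' goto a→15
  15='dbca' goto ·  ←P3

BFS fail/out derivation:
  n1('c'): parent n0 fail=0; on 'c' 0 → fail=0;  out ∅∪∅=∅
  n6('b'): parent n0 fail=0; on 'b' 0 → fail=0;  out ∅∪∅=∅
  n8('a'): parent n0 fail=0; on 'a' 0 → fail=0;  out ∅∪∅=∅
  n12('d'): parent n0 fail=0; on 'd' 0 → fail=0;  out ∅∪∅=∅
  n2('cd'): parent n1 fail=0; on 'd' 0 → fail=12;  out ∅∪∅=∅
  n7('ba'): parent n6 fail=0; on 'a' 0 → fail=8;  out {1}∪∅={1}
  n9('aa'): parent n8 fail=0; on 'a' 0 → fail=8;  out ∅∪∅=∅
  n13('db'): parent n12 fail=0; on 'b' 0 → fail=6;  out ∅∪∅=∅
  n3('cdb'): parent n2 fail=12; on 'b' 12 → fail=13;  out ∅∪∅=∅
  n10('aaa'): parent n9 fail=8; on 'a' 8 → fail=9;  out ∅∪∅=∅
  n14('dbc'): parent n13 fail=6; on 'c' 6→0 → fail=1;  out ∅∪∅=∅
  n4('cdbc'): parent n3 fail=13; on 'c' 13 → fail=14;  out ∅∪∅=∅
  n11('aaac'): parent n10 fail=9; on 'c' 9→8→0 → fail=1;  out {2}∪∅={2}
  n15('dbca'): parent n14 fail=1; on 'a' 1→0 → fail=8;  out {3}∪∅={3}
  n5('cdbca'): parent n4 fail=14; on 'a' 14 → fail=15;  out {0}∪{3}={0,3}

Scan:
[0] read 'd'  n0⇒n12
[1] read 'a'  n12⇒n8 (via fail)
[2] read 'a'  n8⇒n9
[3] read 'd'  n9⇒n12 (via fail)
[4] read 'c'  n12⇒n1 (via fail)
[5] read 'd'  n1⇒n2
[6] read 'b'  n2⇒n3
[7] read 'c'  n3⇒n4
[8] read 'a'  n4⇒n5  ** P0@[4:8],P3@[5:8]
[9] read 'a'  n5⇒n9 (via fail)
[10] read 'b'  n9⇒n6 (via fail)
[11] read 'a'  n6⇒n7  ** P1@[10:11]
[12] read 'd'  n7⇒n12 (via fail)
[13] read 'd'  n12⇒n12 (via fail)
[14] read 'b'  n12⇒n13
[15] read 'c'  n13⇒n14
[16] read 'a'  n14⇒n15  ** P3@[13:16]
[17] read 'c'  n15⇒n1 (via fail)
[18] read 'd'  n1⇒n2
[19] read 'b'  n2⇒n3
[20] read 'c'  n3⇒n4
[21] read 'a'  n4⇒n5  ** P0@[17:21],P3@[18:21]
[22] read 'd'  n5⇒n12 (via fail)
[23] read 'b'  n12⇒n13
[24] read 'c'  n13⇒n14
[25] read 'a'  n14⇒n15  ** P3@[22:25]
[26] read 'c'  n15⇒n1 (via fail)
[27] read 'b'  n1⇒n6 (via fail)
[28] read 'a'  n6⇒n7  ** P1@[27:28]
[29] read 'c'  n7⇒n1 (via fail)
[30] read 'd'  n1⇒n2
[31] read 'c'  n2⇒n1 (via fail)
[32] read 'd'  n1⇒n2
[33] read 'b'  n2⇒n3
[34] read 'c'  n3⇒n4
[35] read 'a'  n4⇒n5  ** P0@[31:35],P3@[32:35]
[36] read 'd'  n5⇒n12 (via fail)
[37] read 'b'  n12⇒n13
[38] read 'b'  n13⇒n6 (via fail)
[39] read 'b'  n6⇒n6 (via fail)
[40] read 'a'  n6⇒n7  ** P1@[39:40]
[41] read 'a'  n7⇒n9 (via fail)
[42] read 'b'  n9⇒n6 (via fail)
[43] read 'd'  n6⇒n12 (via fail)
[44] read 'a'  n12⇒n8 (via fail)
[45] read 'a'  n8⇒n9
[46] read 'a'  n9⇒n10
[47] read 'a'  n10⇒n10 (via fail)
[48] read 'c'  n10⇒n11  ** P2@[45:48]

Matches: [[8,0],[8,3],[11,1],[16,3],[21,0],[21,3],[25,3],[28,1],[35,0],[35,3],[40,1],[48,2]]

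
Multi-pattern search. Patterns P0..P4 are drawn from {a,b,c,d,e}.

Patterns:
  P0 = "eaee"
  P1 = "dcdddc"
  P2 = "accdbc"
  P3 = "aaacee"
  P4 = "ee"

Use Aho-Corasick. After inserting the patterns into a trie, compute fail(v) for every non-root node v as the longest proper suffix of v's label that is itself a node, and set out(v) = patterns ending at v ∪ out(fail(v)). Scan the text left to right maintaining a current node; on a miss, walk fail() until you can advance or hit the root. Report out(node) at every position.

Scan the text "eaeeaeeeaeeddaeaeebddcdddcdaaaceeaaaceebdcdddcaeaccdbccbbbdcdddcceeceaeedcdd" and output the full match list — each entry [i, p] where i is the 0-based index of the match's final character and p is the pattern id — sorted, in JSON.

Build:
Trie (insert patterns):
  0='ε' goto a→11 d→5 e→1
  1='e' goto a→2 e→22
  2='ea' goto e→3
  3='eae' goto e→4
  4='eaee' goto ·  ←P0
  5='d' goto c→6
  6='dc' goto d→7
  7='dcd' goto d→8
  8='dcdd' goto d→9
  9='dcddd' goto c→10
  10='dcdddc' goto ·  ←P1
  11='a' goto a→17 c→12
  12='ac' goto c→13
  13='acc' goto d→14
  14='accd' goto b→15
  15='accdb' goto c→16
  16='accdbc' goto ·  ←P2
  17='aa' goto a→18
  18='aaa' goto c→19
  19='aaac' goto e→20
  20='aaace' goto e→21
  21='aaacee' goto ·  ←P3
  22='ee' goto ·  ←P4

BFS fail/out derivation:
  fail(1) 'e': from fail(0)=0 chase 'e': 0 ⇒ 0;  out=∅∪out(0)=∅
  fail(5) 'd': from fail(0)=0 chase 'd': 0 ⇒ 0;  out=∅∪out(0)=∅
  fail(11) 'a': from fail(0)=0 chase 'a': 0 ⇒ 0;  out=∅∪out(0)=∅
  fail(2) 'ea': from fail(1)=0 chase 'a': 0 ⇒ 11;  out=∅∪out(11)=∅
  fail(6) 'dc': from fail(5)=0 chase 'c': 0 ⇒ 0;  out=∅∪out(0)=∅
  fail(12) 'ac': from fail(11)=0 chase 'c': 0 ⇒ 0;  out=∅∪out(0)=∅
  fail(17) 'aa': from fail(11)=0 chase 'a': 0 ⇒ 11;  out=∅∪out(11)=∅
  fail(22) 'ee': from fail(1)=0 chase 'e': 0 ⇒ 1;  out={4}∪out(1)={4}
  fail(3) 'eae': from fail(2)=11 chase 'e': 11→0 ⇒ 1;  out=∅∪out(1)=∅
  fail(7) 'dcd': from fail(6)=0 chase 'd': 0 ⇒ 5;  out=∅∪out(5)=∅
  fail(13) 'acc': from fail(12)=0 chase 'c': 0 ⇒ 0;  out=∅∪out(0)=∅
  fail(18) 'aaa': from fail(17)=11 chase 'a': 11 ⇒ 17;  out=∅∪out(17)=∅
  fail(4) 'eaee': from fail(3)=1 chase 'e': 1 ⇒ 22;  out={0}∪out(22)={0,4}
  fail(8) 'dcdd': from fail(7)=5 chase 'd': 5→0 ⇒ 5;  out=∅∪out(5)=∅
  fail(14) 'accd': from fail(13)=0 chase 'd': 0 ⇒ 5;  out=∅∪out(5)=∅
  fail(19) 'aaac': from fail(18)=17 chase 'c': 17→11 ⇒ 12;  out=∅∪out(12)=∅
  fail(9) 'dcddd': from fail(8)=5 chase 'd': 5→0 ⇒ 5;  out=∅∪out(5)=∅
  fail(15) 'accdb': from fail(14)=5 chase 'b': 5→0 ⇒ 0;  out=∅∪out(0)=∅
  fail(20) 'aaace': from fail(19)=12 chase 'e': 12→0 ⇒ 1;  out=∅∪out(1)=∅
  fail(10) 'dcdddc': from fail(9)=5 chase 'c': 5 ⇒ 6;  out={1}∪out(6)={1}
  fail(16) 'accdbc': from fail(15)=0 chase 'c': 0 ⇒ 0;  out={2}∪out(0)={2}
  fail(21) 'aaacee': from fail(20)=1 chase 'e': 1 ⇒ 22;  out={3}∪out(22)={3,4}

Text stream:
i=0 'e': node 0→1
i=1 'a': node 1→2
i=2 'e': node 2→3
i=3 'e': node 3→4  emit P0@[0:3],P4@[2:3]
i=4 'a': node 4→2 (via fail)
i=5 'e': node 2→3
i=6 'e': node 3→4  emit P0@[3:6],P4@[5:6]
i=7 'e': node 4→22 (via fail)  emit P4@[6:7]
i=8 'a': node 22→2 (via fail)
i=9 'e': node 2→3
i=10 'e': node 3→4  emit P0@[7:10],P4@[9:10]
i=11 'd': node 4→5 (via fail)
i=12 'd': node 5→5 (via fail)
i=13 'a': node 5→11 (via fail)
i=14 'e': node 11→1 (via fail)
i=15 'a': node 1→2
i=16 'e': node 2→3
i=17 'e': node 3→4  emit P0@[14:17],P4@[16:17]
i=18 'b': node 4→0 (via fail)
i=19 'd': node 0→5
i=20 'd': node 5→5 (via fail)
i=21 'c': node 5→6
i=22 'd': node 6→7
i=23 'd': node 7→8
i=24 'd': node 8→9
i=25 'c': node 9→10  emit P1@[20:25]
i=26 'd': node 10→7 (via fail)
i=27 'a': node 7→11 (via fail)
i=28 'a': node 11→17
i=29 'a': node 17→18
i=30 'c': node 18→19
i=31 'e': node 19→20
i=32 'e': node 20→21  emit P3@[27:32],P4@[31:32]
i=33 'a': node 21→2 (via fail)
i=34 'a': node 2→17 (via fail)
i=35 'a': node 17→18
i=36 'c': node 18→19
i=37 'e': node 19→20
i=38 'e': node 20→21  emit P3@[33:38],P4@[37:38]
i=39 'b': node 21→0 (via fail)
i=40 'd': node 0→5
i=41 'c': node 5→6
i=42 'd': node 6→7
i=43 'd': node 7→8
i=44 'd': node 8→9
i=45 'c': node 9→10  emit P1@[40:45]
i=46 'a': node 10→11 (via fail)
i=47 'e': node 11→1 (via fail)
i=48 'a': node 1→2
i=49 'c': node 2→12 (via fail)
i=50 'c': node 12→13
i=51 'd': node 13→14
i=52 'b': node 14→15
i=53 'c': node 15→16  emit P2@[48:53]
i=54 'c': node 16→0 (via fail)
i=55 'b': node 0→0
i=56 'b': node 0→0
i=57 'b': node 0→0
i=58 'd': node 0→5
i=59 'c': node 5→6
i=60 'd': node 6→7
i=61 'd': node 7→8
i=62 'd': node 8→9
i=63 'c': node 9→10  emit P1@[58:63]
i=64 'c': node 10→0 (via fail)
i=65 'e': node 0→1
i=66 'e': node 1→22  emit P4@[65:66]
i=67 'c': node 22→0 (via fail)
i=68 'e': node 0→1
i=69 'a': node 1→2
i=70 'e': node 2→3
i=71 'e': node 3→4  emit P0@[68:71],P4@[70:71]
i=72 'd': node 4→5 (via fail)
i=73 'c': node 5→6
i=74 'd': node 6→7
i=75 'd': node 7→8

All matches (sorted): [[3,0],[3,4],[6,0],[6,4],[7,4],[10,0],[10,4],[17,0],[17,4],[25,1],[32,3],[32,4],[38,3],[38,4],[45,1],[53,2],[63,1],[66,4],[71,0],[71,4]]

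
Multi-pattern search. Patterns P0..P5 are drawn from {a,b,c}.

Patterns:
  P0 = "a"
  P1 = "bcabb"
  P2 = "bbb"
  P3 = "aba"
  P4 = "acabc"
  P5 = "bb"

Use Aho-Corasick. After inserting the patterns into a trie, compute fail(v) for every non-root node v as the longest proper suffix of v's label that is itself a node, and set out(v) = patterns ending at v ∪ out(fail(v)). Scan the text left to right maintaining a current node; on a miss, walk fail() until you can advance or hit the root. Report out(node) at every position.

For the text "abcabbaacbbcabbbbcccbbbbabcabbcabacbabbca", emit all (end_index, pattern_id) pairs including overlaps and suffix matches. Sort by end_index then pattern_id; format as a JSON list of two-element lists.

Build automaton:
Trie nodes:
  n0 'ε': a→1 b→2
  n1 'a': b→9 c→11  ←P0
  n2 'b': b→7 c→3
  n3 'bc': a→4
  n4 'bca': b→5
  n5 'bcab': b→6
  n6 'bcabb': ·  ←P1
  n7 'bb': b→8  ←P5
  n8 'bbb': ·  ←P2
  n9 'ab': a→10
  n10 'aba': ·  ←P3
  n11 'ac': a→12
  n12 'aca': b→13
  n13 'acab': c→14
  n14 'acabc': ·  ←P4

BFS fail/out derivation:
  n1('a'): parent n0 fail=0; on 'a' 0 → fail=0;  out {0}∪∅={0}
  n2('b'): parent n0 fail=0; on 'b' 0 → fail=0;  out ∅∪∅=∅
  n3('bc'): parent n2 fail=0; on 'c' 0 → fail=0;  out ∅∪∅=∅
  n7('bb'): parent n2 fail=0; on 'b' 0 → fail=2;  out {5}∪∅={5}
  n9('ab'): parent n1 fail=0; on 'b' 0 → fail=2;  out ∅∪∅=∅
  n11('ac'): parent n1 fail=0; on 'c' 0 → fail=0;  out ∅∪∅=∅
  n4('bca'): parent n3 fail=0; on 'a' 0 → fail=1;  out ∅∪{0}={0}
  n8('bbb'): parent n7 fail=2; on 'b' 2 → fail=7;  out {2}∪{5}={2,5}
  n10('aba'): parent n9 fail=2; on 'a' 2→0 → fail=1;  out {3}∪{0}={0,3}
  n12('aca'): parent n11 fail=0; on 'a' 0 → fail=1;  out ∅∪{0}={0}
  n5('bcab'): parent n4 fail=1; on 'b' 1 → fail=9;  out ∅∪∅=∅
  n13('acab'): parent n12 fail=1; on 'b' 1 → fail=9;  out ∅∪∅=∅
  n6('bcabb'): parent n5 fail=9; on 'b' 9→2 → fail=7;  out {1}∪{5}={1,5}
  n14('acabc'): parent n13 fail=9; on 'c' 9→2 → fail=3;  out {4}∪∅={4}

Scan:
i=0 'a': node 0→1  ** P0@[0:0]
i=1 'b': node 1→9
i=2 'c': node 9→3 ·f
i=3 'a': node 3→4  ** P0@[3:3]
i=4 'b': node 4→5
i=5 'b': node 5→6  ** P1@[1:5],P5@[4:5]
i=6 'a': node 6→1 ·f  ** P0@[6:6]
i=7 'a': node 1→1 ·f  ** P0@[7:7]
i=8 'c': node 1→11
i=9 'b': node 11→2 ·f
i=10 'b': node 2→7  ** P5@[9:10]
i=11 'c': node 7→3 ·f
i=12 'a': node 3→4  ** P0@[12:12]
i=13 'b': node 4→5
i=14 'b': node 5→6  ** P1@[10:14],P5@[13:14]
i=15 'b': node 6→8 ·f  ** P2@[13:15],P5@[14:15]
i=16 'b': node 8→8 ·f  ** P2@[14:16],P5@[15:16]
i=17 'c': node 8→3 ·f
i=18 'c': node 3→0 ·f
i=19 'c': node 0→0
i=20 'b': node 0→2
i=21 'b': node 2→7  ** P5@[20:21]
i=22 'b': node 7→8  ** P2@[20:22],P5@[21:22]
i=23 'b': node 8→8 ·f  ** P2@[21:23],P5@[22:23]
i=24 'a': node 8→1 ·f  ** P0@[24:24]
i=25 'b': node 1→9
i=26 'c': node 9→3 ·f
i=27 'a': node 3→4  ** P0@[27:27]
i=28 'b': node 4→5
i=29 'b': node 5→6  ** P1@[25:29],P5@[28:29]
i=30 'c': node 6→3 ·f
i=31 'a': node 3→4  ** P0@[31:31]
i=32 'b': node 4→5
i=33 'a': node 5→10 ·f  ** P0@[33:33],P3@[31:33]
i=34 'c': node 10→11 ·f
i=35 'b': node 11→2 ·f
i=36 'a': node 2→1 ·f  ** P0@[36:36]
i=37 'b': node 1→9
i=38 'b': node 9→7 ·f  ** P5@[37:38]
i=39 'c': node 7→3 ·f
i=40 'a': node 3→4  ** P0@[40:40]

All matches (sorted): [[0,0],[3,0],[5,1],[5,5],[6,0],[7,0],[10,5],[12,0],[14,1],[14,5],[15,2],[15,5],[16,2],[16,5],[21,5],[22,2],[22,5],[23,2],[23,5],[24,0],[27,0],[29,1],[29,5],[31,0],[33,0],[33,3],[36,0],[38,5],[40,0]]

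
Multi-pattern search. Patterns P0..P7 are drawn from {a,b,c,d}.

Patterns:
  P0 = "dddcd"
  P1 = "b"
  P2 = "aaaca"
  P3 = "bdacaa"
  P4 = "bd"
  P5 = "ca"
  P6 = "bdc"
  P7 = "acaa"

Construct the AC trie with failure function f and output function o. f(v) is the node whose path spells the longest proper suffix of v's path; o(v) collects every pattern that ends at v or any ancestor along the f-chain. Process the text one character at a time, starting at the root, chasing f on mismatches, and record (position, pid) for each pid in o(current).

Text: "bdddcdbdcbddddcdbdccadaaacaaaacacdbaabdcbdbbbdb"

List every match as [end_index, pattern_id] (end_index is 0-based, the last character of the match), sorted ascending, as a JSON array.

Build automaton:
Trie nodes:
  n0 'ε': a→7 b→6 c→17 d→1
  n1 'd': d→2
  n2 'dd': d→3
  n3 'ddd': c→4
  n4 'dddc': d→5
  n5 'dddcd': ·  [P0 ends]
  n6 'b': d→12  [P1 ends]
  n7 'a': a→8 c→20
  n8 'aa': a→9
  n9 'aaa': c→10
  n10 'aaac': a→11
  n11 'aaaca': ·  [P2 ends]
  n12 'bd': a→13 c→19  [P4 ends]
  n13 'bda': c→14
  n14 'bdac': a→15
  n15 'bdaca': a→16
  n16 'bdacaa': ·  [P3 ends]
  n17 'c': a→18
  n18 'ca': ·  [P5 ends]
  n19 'bdc': ·  [P6 ends]
  n20 'ac': a→21
  n21 'aca': a→22
  n22 'acaa': ·  [P7 ends]

BFS fail/out derivation:
  fail(1) 'd': from fail(0)=0 chase 'd': 0 ⇒ 0;  out=∅∪out(0)=∅
  fail(6) 'b': from fail(0)=0 chase 'b': 0 ⇒ 0;  out={1}∪out(0)={1}
  fail(7) 'a': from fail(0)=0 chase 'a': 0 ⇒ 0;  out=∅∪out(0)=∅
  fail(17) 'c': from fail(0)=0 chase 'c': 0 ⇒ 0;  out=∅∪out(0)=∅
  fail(2) 'dd': from fail(1)=0 chase 'd': 0 ⇒ 1;  out=∅∪out(1)=∅
  fail(8) 'aa': from fail(7)=0 chase 'a': 0 ⇒ 7;  out=∅∪out(7)=∅
  fail(12) 'bd': from fail(6)=0 chase 'd': 0 ⇒ 1;  out={4}∪out(1)={4}
  fail(18) 'ca': from fail(17)=0 chase 'a': 0 ⇒ 7;  out={5}∪out(7)={5}
  fail(20) 'ac': from fail(7)=0 chase 'c': 0 ⇒ 17;  out=∅∪out(17)=∅
  fail(3) 'ddd': from fail(2)=1 chase 'd': 1 ⇒ 2;  out=∅∪out(2)=∅
  fail(9) 'aaa': from fail(8)=7 chase 'a': 7 ⇒ 8;  out=∅∪out(8)=∅
  fail(13) 'bda': from fail(12)=1 chase 'a': 1→0 ⇒ 7;  out=∅∪out(7)=∅
  fail(19) 'bdc': from fail(12)=1 chase 'c': 1→0 ⇒ 17;  out={6}∪out(17)={6}
  fail(21) 'aca': from fail(20)=17 chase 'a': 17 ⇒ 18;  out=∅∪out(18)={5}
  fail(4) 'dddc': from fail(3)=2 chase 'c': 2→1→0 ⇒ 17;  out=∅∪out(17)=∅
  fail(10) 'aaac': from fail(9)=8 chase 'c': 8→7 ⇒ 20;  out=∅∪out(20)=∅
  fail(14) 'bdac': from fail(13)=7 chase 'c': 7 ⇒ 20;  out=∅∪out(20)=∅
  fail(22) 'acaa': from fail(21)=18 chase 'a': 18→7 ⇒ 8;  out={7}∪out(8)={7}
  fail(5) 'dddcd': from fail(4)=17 chase 'd': 17→0 ⇒ 1;  out={0}∪out(1)={0}
  fail(11) 'aaaca': from fail(10)=20 chase 'a': 20 ⇒ 21;  out={2}∪out(21)={2,5}
  fail(15) 'bdaca': from fail(14)=20 chase 'a': 20 ⇒ 21;  out=∅∪out(21)={5}
  fail(16) 'bdacaa': from fail(15)=21 chase 'a': 21 ⇒ 22;  out={3}∪out(22)={3,7}

Scan:
i=0 'b': node 0→6  emit P1@[0:0]
i=1 'd': node 6→12  emit P4@[0:1]
i=2 'd': node 12→2 (via fail)
i=3 'd': node 2→3
i=4 'c': node 3→4
i=5 'd': node 4→5  emit P0@[1:5]
i=6 'b': node 5→6 (via fail)  emit P1@[6:6]
i=7 'd': node 6→12  emit P4@[6:7]
i=8 'c': node 12→19  emit P6@[6:8]
i=9 'b': node 19→6 (via fail)  emit P1@[9:9]
i=10 'd': node 6→12  emit P4@[9:10]
i=11 'd': node 12→2 (via fail)
i=12 'd': node 2→3
i=13 'd': node 3→3 (via fail)
i=14 'c': node 3→4
i=15 'd': node 4→5  emit P0@[11:15]
i=16 'b': node 5→6 (via fail)  emit P1@[16:16]
i=17 'd': node 6→12  emit P4@[16:17]
i=18 'c': node 12→19  emit P6@[16:18]
i=19 'c': node 19→17 (via fail)
i=20 'a': node 17→18  emit P5@[19:20]
i=21 'd': node 18→1 (via fail)
i=22 'a': node 1→7 (via fail)
i=23 'a': node 7→8
i=24 'a': node 8→9
i=25 'c': node 9→10
i=26 'a': node 10→11  emit P2@[22:26],P5@[25:26]
i=27 'a': node 11→22 (via fail)  emit P7@[24:27]
i=28 'a': node 22→9 (via fail)
i=29 'a': node 9→9 (via fail)
i=30 'c': node 9→10
i=31 'a': node 10→11  emit P2@[27:31],P5@[30:31]
i=32 'c': node 11→20 (via fail)
i=33 'd': node 20→1 (via fail)
i=34 'b': node 1→6 (via fail)  emit P1@[34:34]
i=35 'a': node 6→7 (via fail)
i=36 'a': node 7→8
i=37 'b': node 8→6 (via fail)  emit P1@[37:37]
i=38 'd': node 6→12  emit P4@[37:38]
i=39 'c': node 12→19  emit P6@[37:39]
i=40 'b': node 19→6 (via fail)  emit P1@[40:40]
i=41 'd': node 6→12  emit P4@[40:41]
i=42 'b': node 12→6 (via fail)  emit P1@[42:42]
i=43 'b': node 6→6 (via fail)  emit P1@[43:43]
i=44 'b': node 6→6 (via fail)  emit P1@[44:44]
i=45 'd': node 6→12  emit P4@[44:45]
i=46 'b': node 12→6 (via fail)  emit P1@[46:46]

Result: [[0,1],[1,4],[5,0],[6,1],[7,4],[8,6],[9,1],[10,4],[15,0],[16,1],[17,4],[18,6],[20,5],[26,2],[26,5],[27,7],[31,2],[31,5],[34,1],[37,1],[38,4],[39,6],[40,1],[41,4],[42,1],[43,1],[44,1],[45,4],[46,1]]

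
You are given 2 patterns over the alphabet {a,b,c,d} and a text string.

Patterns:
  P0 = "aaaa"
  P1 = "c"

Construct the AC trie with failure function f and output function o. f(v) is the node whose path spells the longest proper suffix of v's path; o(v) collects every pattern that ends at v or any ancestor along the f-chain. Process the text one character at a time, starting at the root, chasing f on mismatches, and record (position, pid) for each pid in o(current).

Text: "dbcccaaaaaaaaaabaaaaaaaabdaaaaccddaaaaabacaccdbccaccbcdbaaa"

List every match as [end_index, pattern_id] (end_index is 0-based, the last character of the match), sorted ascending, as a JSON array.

Build automaton:
Trie nodes:
  n0 'ε': a→1 c→5
  n1 'a': a→2
  n2 'aa': a→3
  n3 'aaa': a→4
  n4 'aaaa': ·  [P0 ends]
  n5 'c': ·  [P1 ends]

Failure links (BFS by depth):
  fail(1) 'a': from fail(0)=0 chase 'a': 0 ⇒ 0;  out=∅∪out(0)=∅
  fail(5) 'c': from fail(0)=0 chase 'c': 0 ⇒ 0;  out={1}∪out(0)={1}
  fail(2) 'aa': from fail(1)=0 chase 'a': 0 ⇒ 1;  out=∅∪out(1)=∅
  fail(3) 'aaa': from fail(2)=1 chase 'a': 1 ⇒ 2;  out=∅∪out(2)=∅
  fail(4) 'aaaa': from fail(3)=2 chase 'a': 2 ⇒ 3;  out={0}∪out(3)={0}

Scan:
i=0 'd': node 0→0
i=1 'b': node 0→0
i=2 'c': node 0→5  emit P1@[2:2]
i=3 'c': node 5→5 (via fail)  emit P1@[3:3]
i=4 'c': node 5→5 (via fail)  emit P1@[4:4]
i=5 'a': node 5→1 (via fail)
i=6 'a': node 1→2
i=7 'a': node 2→3
i=8 'a': node 3→4  emit P0@[5:8]
i=9 'a': node 4→4 (via fail)  emit P0@[6:9]
i=10 'a': node 4→4 (via fail)  emit P0@[7:10]
i=11 'a': node 4→4 (via fail)  emit P0@[8:11]
i=12 'a': node 4→4 (via fail)  emit P0@[9:12]
i=13 'a': node 4→4 (via fail)  emit P0@[10:13]
i=14 'a': node 4→4 (via fail)  emit P0@[11:14]
i=15 'b': node 4→0 (via fail)
i=16 'a': node 0→1
i=17 'a': node 1→2
i=18 'a': node 2→3
i=19 'a': node 3→4  emit P0@[16:19]
i=20 'a': node 4→4 (via fail)  emit P0@[17:20]
i=21 'a': node 4→4 (via fail)  emit P0@[18:21]
i=22 'a': node 4→4 (via fail)  emit P0@[19:22]
i=23 'a': node 4→4 (via fail)  emit P0@[20:23]
i=24 'b': node 4→0 (via fail)
i=25 'd': node 0→0
i=26 'a': node 0→1
i=27 'a': node 1→2
i=28 'a': node 2→3
i=29 'a': node 3→4  emit P0@[26:29]
i=30 'c': node 4→5 (via fail)  emit P1@[30:30]
i=31 'c': node 5→5 (via fail)  emit P1@[31:31]
i=32 'd': node 5→0 (via fail)
i=33 'd': node 0→0
i=34 'a': node 0→1
i=35 'a': node 1→2
i=36 'a': node 2→3
i=37 'a': node 3→4  emit P0@[34:37]
i=38 'a': node 4→4 (via fail)  emit P0@[35:38]
i=39 'b': node 4→0 (via fail)
i=40 'a': node 0→1
i=41 'c': node 1→5 (via fail)  emit P1@[41:41]
i=42 'a': node 5→1 (via fail)
i=43 'c': node 1→5 (via fail)  emit P1@[43:43]
i=44 'c': node 5→5 (via fail)  emit P1@[44:44]
i=45 'd': node 5→0 (via fail)
i=46 'b': node 0→0
i=47 'c': node 0→5  emit P1@[47:47]
i=48 'c': node 5→5 (via fail)  emit P1@[48:48]
i=49 'a': node 5→1 (via fail)
i=50 'c': node 1→5 (via fail)  emit P1@[50:50]
i=51 'c': node 5→5 (via fail)  emit P1@[51:51]
i=52 'b': node 5→0 (via fail)
i=53 'c': node 0→5  emit P1@[53:53]
i=54 'd': node 5→0 (via fail)
i=55 'b': node 0→0
i=56 'a': node 0→1
i=57 'a': node 1→2
i=58 'a': node 2→3

All matches (sorted): [[2,1],[3,1],[4,1],[8,0],[9,0],[10,0],[11,0],[12,0],[13,0],[14,0],[19,0],[20,0],[21,0],[22,0],[23,0],[29,0],[30,1],[31,1],[37,0],[38,0],[41,1],[43,1],[44,1],[47,1],[48,1],[50,1],[51,1],[53,1]]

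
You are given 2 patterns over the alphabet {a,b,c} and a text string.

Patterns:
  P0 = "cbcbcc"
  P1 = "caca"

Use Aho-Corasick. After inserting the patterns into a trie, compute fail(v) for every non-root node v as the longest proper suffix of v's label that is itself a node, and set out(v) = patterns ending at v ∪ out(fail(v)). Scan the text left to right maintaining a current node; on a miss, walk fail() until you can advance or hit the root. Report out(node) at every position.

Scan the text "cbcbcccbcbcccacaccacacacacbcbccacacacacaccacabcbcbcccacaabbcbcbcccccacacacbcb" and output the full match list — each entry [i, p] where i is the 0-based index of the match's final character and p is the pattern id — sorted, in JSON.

Construct AC machine:
Trie (insert patterns):
  n0 'ε': c→1
  n1 'c': a→7 b→2
  n2 'cb': c→3
  n3 'cbc': b→4
  n4 'cbcb': c→5
  n5 'cbcbc': c→6
  n6 'cbcbcc': ·  ←P0
  n7 'ca': c→8
  n8 'cac': a→9
  n9 'caca': ·  ←P1

BFS fail/out derivation:
  n1('c'): parent n0 fail=0; on 'c' 0 → fail=0;  out ∅∪∅=∅
  n2('cb'): parent n1 fail=0; on 'b' 0 → fail=0;  out ∅∪∅=∅
  n7('ca'): parent n1 fail=0; on 'a' 0 → fail=0;  out ∅∪∅=∅
  n3('cbc'): parent n2 fail=0; on 'c' 0 → fail=1;  out ∅∪∅=∅
  n8('cac'): parent n7 fail=0; on 'c' 0 → fail=1;  out ∅∪∅=∅
  n4('cbcb'): parent n3 fail=1; on 'b' 1 → fail=2;  out ∅∪∅=∅
  n9('caca'): parent n8 fail=1; on 'a' 1 → fail=7;  out {1}∪∅={1}
  n5('cbcbc'): parent n4 fail=2; on 'c' 2 → fail=3;  out ∅∪∅=∅
  n6('cbcbcc'): parent n5 fail=3; on 'c' 3→1→0 → fail=1;  out {0}∪∅={0}

Run:
[0] read 'c'  n0⇒n1
[1] read 'b'  n1⇒n2
[2] read 'c'  n2⇒n3
[3] read 'b'  n3⇒n4
[4] read 'c'  n4⇒n5
[5] read 'c'  n5⇒n6  emit P0@[0:5]
[6] read 'c'  n6⇒n1 (fail-walked)
[7] read 'b'  n1⇒n2
[8] read 'c'  n2⇒n3
[9] read 'b'  n3⇒n4
[10] read 'c'  n4⇒n5
[11] read 'c'  n5⇒n6  emit P0@[6:11]
[12] read 'c'  n6⇒n1 (fail-walked)
[13] read 'a'  n1⇒n7
[14] read 'c'  n7⇒n8
[15] read 'a'  n8⇒n9  emit P1@[12:15]
[16] read 'c'  n9⇒n8 (fail-walked)
[17] read 'c'  n8⇒n1 (fail-walked)
[18] read 'a'  n1⇒n7
[19] read 'c'  n7⇒n8
[20] read 'a'  n8⇒n9  emit P1@[17:20]
[21] read 'c'  n9⇒n8 (fail-walked)
[22] read 'a'  n8⇒n9  emit P1@[19:22]
[23] read 'c'  n9⇒n8 (fail-walked)
[24] read 'a'  n8⇒n9  emit P1@[21:24]
[25] read 'c'  n9⇒n8 (fail-walked)
[26] read 'b'  n8⇒n2 (fail-walked)
[27] read 'c'  n2⇒n3
[28] read 'b'  n3⇒n4
[29] read 'c'  n4⇒n5
[30] read 'c'  n5⇒n6  emit P0@[25:30]
[31] read 'a'  n6⇒n7 (fail-walked)
[32] read 'c'  n7⇒n8
[33] read 'a'  n8⇒n9  emit P1@[30:33]
[34] read 'c'  n9⇒n8 (fail-walked)
[35] read 'a'  n8⇒n9  emit P1@[32:35]
[36] read 'c'  n9⇒n8 (fail-walked)
[37] read 'a'  n8⇒n9  emit P1@[34:37]
[38] read 'c'  n9⇒n8 (fail-walked)
[39] read 'a'  n8⇒n9  emit P1@[36:39]
[40] read 'c'  n9⇒n8 (fail-walked)
[41] read 'c'  n8⇒n1 (fail-walked)
[42] read 'a'  n1⇒n7
[43] read 'c'  n7⇒n8
[44] read 'a'  n8⇒n9  emit P1@[41:44]
[45] read 'b'  n9⇒n0 (fail-walked)
[46] read 'c'  n0⇒n1
[47] read 'b'  n1⇒n2
[48] read 'c'  n2⇒n3
[49] read 'b'  n3⇒n4
[50] read 'c'  n4⇒n5
[51] read 'c'  n5⇒n6  emit P0@[46:51]
[52] read 'c'  n6⇒n1 (fail-walked)
[53] read 'a'  n1⇒n7
[54] read 'c'  n7⇒n8
[55] read 'a'  n8⇒n9  emit P1@[52:55]
[56] read 'a'  n9⇒n0 (fail-walked)
[57] read 'b'  n0⇒n0
[58] read 'b'  n0⇒n0
[59] read 'c'  n0⇒n1
[60] read 'b'  n1⇒n2
[61] read 'c'  n2⇒n3
[62] read 'b'  n3⇒n4
[63] read 'c'  n4⇒n5
[64] read 'c'  n5⇒n6  emit P0@[59:64]
[65] read 'c'  n6⇒n1 (fail-walked)
[66] read 'c'  n1⇒n1 (fail-walked)
[67] read 'c'  n1⇒n1 (fail-walked)
[68] read 'a'  n1⇒n7
[69] read 'c'  n7⇒n8
[70] read 'a'  n8⇒n9  emit P1@[67:70]
[71] read 'c'  n9⇒n8 (fail-walked)
[72] read 'a'  n8⇒n9  emit P1@[69:72]
[73] read 'c'  n9⇒n8 (fail-walked)
[74] read 'b'  n8⇒n2 (fail-walked)
[75] read 'c'  n2⇒n3
[76] read 'b'  n3⇒n4

Matches: [[5,0],[11,0],[15,1],[20,1],[22,1],[24,1],[30,0],[33,1],[35,1],[37,1],[39,1],[44,1],[51,0],[55,1],[64,0],[70,1],[72,1]]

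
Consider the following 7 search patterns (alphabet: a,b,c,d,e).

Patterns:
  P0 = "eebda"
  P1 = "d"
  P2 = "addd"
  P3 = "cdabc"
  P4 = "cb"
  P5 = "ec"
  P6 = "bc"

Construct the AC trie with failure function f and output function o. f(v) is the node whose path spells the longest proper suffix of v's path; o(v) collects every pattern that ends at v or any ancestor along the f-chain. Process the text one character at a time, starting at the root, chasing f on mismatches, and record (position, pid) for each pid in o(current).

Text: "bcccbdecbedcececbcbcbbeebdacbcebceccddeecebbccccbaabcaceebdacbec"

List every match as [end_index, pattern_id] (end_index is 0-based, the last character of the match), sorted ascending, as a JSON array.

Construct AC machine:
Trie (insert patterns):
  0='ε' goto a→7 b→18 c→11 d→6 e→1
  1='e' goto c→17 e→2
  2='ee' goto b→3
  3='eeb' goto d→4
  4='eebd' goto a→5
  5='eebda' goto ·  [P0 ends]
  6='d' goto ·  [P1 ends]
  7='a' goto d→8
  8='ad' goto d→9
  9='add' goto d→10
  10='addd' goto ·  [P2 ends]
  11='c' goto b→16 d→12
  12='cd' goto a→13
  13='cda' goto b→14
  14='cdab' goto c→15
  15='cdabc' goto ·  [P3 ends]
  16='cb' goto ·  [P4 ends]
  17='ec' goto ·  [P5 ends]
  18='b' goto c→19
  19='bc' goto ·  [P6 ends]

Failure links (BFS by depth):
  n1('e'): parent n0 fail=0; on 'e' 0 → fail=0;  out ∅∪∅=∅
  n6('d'): parent n0 fail=0; on 'd' 0 → fail=0;  out {1}∪∅={1}
  n7('a'): parent n0 fail=0; on 'a' 0 → fail=0;  out ∅∪∅=∅
  n11('c'): parent n0 fail=0; on 'c' 0 → fail=0;  out ∅∪∅=∅
  n18('b'): parent n0 fail=0; on 'b' 0 → fail=0;  out ∅∪∅=∅
  n2('ee'): parent n1 fail=0; on 'e' 0 → fail=1;  out ∅∪∅=∅
  n8('ad'): parent n7 fail=0; on 'd' 0 → fail=6;  out ∅∪{1}={1}
  n12('cd'): parent n11 fail=0; on 'd' 0 → fail=6;  out ∅∪{1}={1}
  n16('cb'): parent n11 fail=0; on 'b' 0 → fail=18;  out {4}∪∅={4}
  n17('ec'): parent n1 fail=0; on 'c' 0 → fail=11;  out {5}∪∅={5}
  n19('bc'): parent n18 fail=0; on 'c' 0 → fail=11;  out {6}∪∅={6}
  n3('eeb'): parent n2 fail=1; on 'b' 1→0 → fail=18;  out ∅∪∅=∅
  n9('add'): parent n8 fail=6; on 'd' 6→0 → fail=6;  out ∅∪{1}={1}
  n13('cda'): parent n12 fail=6; on 'a' 6→0 → fail=7;  out ∅∪∅=∅
  n4('eebd'): parent n3 fail=18; on 'd' 18→0 → fail=6;  out ∅∪{1}={1}
  n10('addd'): parent n9 fail=6; on 'd' 6→0 → fail=6;  out {2}∪{1}={1,2}
  n14('cdab'): parent n13 fail=7; on 'b' 7→0 → fail=18;  out ∅∪∅=∅
  n5('eebda'): parent n4 fail=6; on 'a' 6→0 → fail=7;  out {0}∪∅={0}
  n15('cdabc'): parent n14 fail=18; on 'c' 18 → fail=19;  out {3}∪{6}={3,6}

Scan:
pos 0 'b': at 18
pos 1 'c': at 19  emit P6@[0:1]
pos 2 'c': at 11 ·f
pos 3 'c': at 11 ·f
pos 4 'b': at 16  emit P4@[3:4]
pos 5 'd': at 6 ·f  emit P1@[5:5]
pos 6 'e': at 1 ·f
pos 7 'c': at 17  emit P5@[6:7]
pos 8 'b': at 16 ·f  emit P4@[7:8]
pos 9 'e': at 1 ·f
pos 10 'd': at 6 ·f  emit P1@[10:10]
pos 11 'c': at 11 ·f
pos 12 'e': at 1 ·f
pos 13 'c': at 17  emit P5@[12:13]
pos 14 'e': at 1 ·f
pos 15 'c': at 17  emit P5@[14:15]
pos 16 'b': at 16 ·f  emit P4@[15:16]
pos 17 'c': at 19 ·f  emit P6@[16:17]
pos 18 'b': at 16 ·f  emit P4@[17:18]
pos 19 'c': at 19 ·f  emit P6@[18:19]
pos 20 'b': at 16 ·f  emit P4@[19:20]
pos 21 'b': at 18 ·f
pos 22 'e': at 1 ·f
pos 23 'e': at 2
pos 24 'b': at 3
pos 25 'd': at 4  emit P1@[25:25]
pos 26 'a': at 5  emit P0@[22:26]
pos 27 'c': at 11 ·f
pos 28 'b': at 16  emit P4@[27:28]
pos 29 'c': at 19 ·f  emit P6@[28:29]
pos 30 'e': at 1 ·f
pos 31 'b': at 18 ·f
pos 32 'c': at 19  emit P6@[31:32]
pos 33 'e': at 1 ·f
pos 34 'c': at 17  emit P5@[33:34]
pos 35 'c': at 11 ·f
pos 36 'd': at 12  emit P1@[36:36]
pos 37 'd': at 6 ·f  emit P1@[37:37]
pos 38 'e': at 1 ·f
pos 39 'e': at 2
pos 40 'c': at 17 ·f  emit P5@[39:40]
pos 41 'e': at 1 ·f
pos 42 'b': at 18 ·f
pos 43 'b': at 18 ·f
pos 44 'c': at 19  emit P6@[43:44]
pos 45 'c': at 11 ·f
pos 46 'c': at 11 ·f
pos 47 'c': at 11 ·f
pos 48 'b': at 16  emit P4@[47:48]
pos 49 'a': at 7 ·f
pos 50 'a': at 7 ·f
pos 51 'b': at 18 ·f
pos 52 'c': at 19  emit P6@[51:52]
pos 53 'a': at 7 ·f
pos 54 'c': at 11 ·f
pos 55 'e': at 1 ·f
pos 56 'e': at 2
pos 57 'b': at 3
pos 58 'd': at 4  emit P1@[58:58]
pos 59 'a': at 5  emit P0@[55:59]
pos 60 'c': at 11 ·f
pos 61 'b': at 16  emit P4@[60:61]
pos 62 'e': at 1 ·f
pos 63 'c': at 17  emit P5@[62:63]

All matches (sorted): [[1,6],[4,4],[5,1],[7,5],[8,4],[10,1],[13,5],[15,5],[16,4],[17,6],[18,4],[19,6],[20,4],[25,1],[26,0],[28,4],[29,6],[32,6],[34,5],[36,1],[37,1],[40,5],[44,6],[48,4],[52,6],[58,1],[59,0],[61,4],[63,5]]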